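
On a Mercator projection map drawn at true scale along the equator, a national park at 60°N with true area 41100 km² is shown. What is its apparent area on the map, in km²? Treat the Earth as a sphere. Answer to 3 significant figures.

164000 km²

The Mercator projection is conformal; its linear scale factor is the same in every direction and equals sec φ = 1/cos φ.
Areal scale = k² = sec²φ = 1/cos²(60°) = 1/0.5000² = 4.000.
Apparent area = 41100 × 4.000 ≈ 164000 km².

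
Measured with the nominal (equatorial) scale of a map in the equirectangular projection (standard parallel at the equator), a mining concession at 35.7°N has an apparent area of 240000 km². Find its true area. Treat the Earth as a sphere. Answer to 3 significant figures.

Plate carrée maps x = Rλ, y = Rφ. The meridian scale is h = 1 and the parallel scale is k = 1/cos φ = sec φ.
Areal scale = h·k = 1 × sec φ; at 35.7°, h = 1.000, k = 1.231, so h·k = 1.231.
True area = apparent / (areal scale) = 240000 / 1.231 ≈ 195000 km².

195000 km²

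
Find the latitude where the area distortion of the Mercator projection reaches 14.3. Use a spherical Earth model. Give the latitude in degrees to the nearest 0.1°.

Mercator areal scale is sec²φ.
sec²φ = 14.3  ⇒  cos²φ = 0.06993  ⇒  cos φ = 0.2644.
φ = arccos(0.2644) ≈ 74.7°.

74.7°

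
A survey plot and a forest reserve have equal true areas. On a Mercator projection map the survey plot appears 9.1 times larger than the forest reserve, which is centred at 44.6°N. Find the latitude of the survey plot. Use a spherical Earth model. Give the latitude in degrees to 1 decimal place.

76.3°

Mercator areal scale is sec²φ, so apparent-area ratio = sec²φ₁ / sec²φ₂ = cos²φ₂ / cos²φ₁.
cos²φ₂ / cos²φ₁ = 9.1  ⇒  cos φ₁ = cos 44.6° / √9.1 = 0.7120/3.017 = 0.2360.
φ₁ = arccos(0.2360) ≈ 76.3°.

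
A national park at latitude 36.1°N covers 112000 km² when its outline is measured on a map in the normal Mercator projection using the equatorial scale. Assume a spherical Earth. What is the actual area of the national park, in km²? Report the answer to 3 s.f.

The Mercator projection is conformal; its linear scale factor is the same in every direction and equals sec φ = 1/cos φ.
Areal scale = k² = sec²φ = 1/cos²(36.1°) = 1/0.8080² = 1.532.
True area = apparent / (areal scale) = 112000 / 1.532 ≈ 73100 km².

73100 km²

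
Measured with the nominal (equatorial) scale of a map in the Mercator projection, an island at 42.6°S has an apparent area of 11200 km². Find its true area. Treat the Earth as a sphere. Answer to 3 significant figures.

6070 km²

For Mercator, h = k = sec φ (a conformal cylindrical projection has a single point scale, 1/cos φ).
Areal scale = k² = sec²φ = 1/cos²(42.6°) = 1/0.7361² = 1.846.
True area = apparent / (areal scale) = 11200 / 1.846 ≈ 6070 km².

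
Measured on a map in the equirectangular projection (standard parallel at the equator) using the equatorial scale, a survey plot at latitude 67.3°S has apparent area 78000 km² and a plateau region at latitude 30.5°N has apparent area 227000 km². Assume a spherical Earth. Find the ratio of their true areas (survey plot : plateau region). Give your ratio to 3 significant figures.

0.154

Plate carrée has h = 1 and k = sec φ, giving areal scale sec φ; true area = (apparent area) · cos φ.
True area of survey plot: 78000 × cos(67.3°) = 78000 × 0.3859 = 30100 km².
True area of plateau region: 227000 × cos(30.5°) = 227000 × 0.8616 = 195600 km².
Ratio = 30100 / 195600 ≈ 0.154.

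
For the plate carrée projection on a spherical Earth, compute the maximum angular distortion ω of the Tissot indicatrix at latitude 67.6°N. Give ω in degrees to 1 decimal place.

In the plate carrée (x = Rλ, y = Rφ), meridians are true-scale (h = 1) and parallels are stretched by k = sec φ.
At 67.6°: h = 1.000, k = 2.624; principal scales a = 2.624, b = 1.000.
sin(ω/2) = (a − b)/(a + b) = 1.624/3.624 = 0.4482, so ω = 2 arcsin(0.4482) ≈ 53.3°.

53.3°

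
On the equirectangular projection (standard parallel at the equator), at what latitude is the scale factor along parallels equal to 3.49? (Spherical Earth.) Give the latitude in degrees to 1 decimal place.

73.3°

Plate carrée: h = 1, k = sec φ along parallels.
sec φ = 3.49  ⇒  cos φ = 0.2865  ⇒  φ ≈ 73.3°.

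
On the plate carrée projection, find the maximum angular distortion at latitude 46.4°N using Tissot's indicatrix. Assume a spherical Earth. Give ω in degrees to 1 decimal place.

Plate carrée maps x = Rλ, y = Rφ. The meridian scale is h = 1 and the parallel scale is k = 1/cos φ = sec φ.
At 46.4°: h = 1.000, k = 1.450; principal scales a = 1.450, b = 1.000.
sin(ω/2) = (a − b)/(a + b) = 0.4501/2.450 = 0.1837, so ω = 2 arcsin(0.1837) ≈ 21.2°.

21.2°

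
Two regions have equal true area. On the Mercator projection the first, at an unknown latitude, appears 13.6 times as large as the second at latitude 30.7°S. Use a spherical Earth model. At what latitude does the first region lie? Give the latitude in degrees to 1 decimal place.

76.5°

For equal true areas on Mercator, apparent areas scale as sec²φ, so the ratio is cos²φ₂ / cos²φ₁.
cos²φ₂ / cos²φ₁ = 13.6  ⇒  cos φ₁ = cos 30.7° / √13.6 = 0.8599/3.688 = 0.2332.
φ₁ = arccos(0.2332) ≈ 76.5°.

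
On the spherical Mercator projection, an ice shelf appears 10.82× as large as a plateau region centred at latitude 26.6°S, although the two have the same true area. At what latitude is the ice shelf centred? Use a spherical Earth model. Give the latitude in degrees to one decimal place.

74.2°

Mercator areal scale is sec²φ, so apparent-area ratio = sec²φ₁ / sec²φ₂ = cos²φ₂ / cos²φ₁.
cos²φ₂ / cos²φ₁ = 10.82  ⇒  cos φ₁ = cos 26.6° / √10.82 = 0.8942/3.289 = 0.2718.
φ₁ = arccos(0.2718) ≈ 74.2°.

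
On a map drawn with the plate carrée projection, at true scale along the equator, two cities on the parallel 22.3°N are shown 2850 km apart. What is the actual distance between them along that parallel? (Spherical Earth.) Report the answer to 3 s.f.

2640 km

In the plate carrée (x = Rλ, y = Rφ), meridians are true-scale (h = 1) and parallels are stretched by k = sec φ.
Along the parallel at 22.3°, map distances are exaggerated by k = sec 22.3° = 1.081.
True distance = 2850 / 1.081 = 2850 × cos 22.3° ≈ 2640 km.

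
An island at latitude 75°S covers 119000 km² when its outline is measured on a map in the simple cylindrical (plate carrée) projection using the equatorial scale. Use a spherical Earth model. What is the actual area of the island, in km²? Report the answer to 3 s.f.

30800 km²

Plate carrée maps x = Rλ, y = Rφ. The meridian scale is h = 1 and the parallel scale is k = 1/cos φ = sec φ.
Areal scale = h·k = 1 × sec φ; at 75°, h = 1.000, k = 3.864, so h·k = 3.864.
True area = apparent / (areal scale) = 119000 / 3.864 ≈ 30800 km².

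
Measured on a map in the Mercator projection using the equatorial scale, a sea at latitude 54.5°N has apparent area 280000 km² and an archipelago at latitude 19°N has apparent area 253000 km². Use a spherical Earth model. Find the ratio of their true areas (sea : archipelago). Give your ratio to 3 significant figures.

Mercator's areal exaggeration is sec²φ; hence true area = (apparent area) · cos²φ.
True area of sea: 280000 × cos²(54.5°) = 280000 × 0.3372 = 94420 km².
True area of archipelago: 253000 × cos²(19°) = 253000 × 0.8940 = 226200 km².
Ratio = 94420 / 226200 ≈ 0.417.

0.417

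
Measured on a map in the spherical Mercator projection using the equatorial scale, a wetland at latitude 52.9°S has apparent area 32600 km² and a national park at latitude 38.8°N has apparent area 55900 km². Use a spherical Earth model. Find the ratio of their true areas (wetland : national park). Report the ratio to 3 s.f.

Mercator's areal exaggeration is sec²φ; hence true area = (apparent area) · cos²φ.
True area of wetland: 32600 × cos²(52.9°) = 32600 × 0.3639 = 11860 km².
True area of national park: 55900 × cos²(38.8°) = 55900 × 0.6074 = 33950 km².
Ratio = 11860 / 33950 ≈ 0.349.

0.349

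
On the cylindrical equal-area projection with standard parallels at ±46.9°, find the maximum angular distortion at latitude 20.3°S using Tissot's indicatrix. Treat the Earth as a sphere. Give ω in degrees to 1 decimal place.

35.7°

A cylindrical equal-area projection with standard parallel φ₀ has meridian scale h = cos φ / cos φ₀ and parallel scale k = cos φ₀ / cos φ (so areas are preserved, h·k = 1).
At 20.3°: h = 1.373, k = 0.7285; principal scales a = 1.373, b = 0.7285.
sin(ω/2) = (a − b)/(a + b) = 0.6441/2.101 = 0.3066, so ω = 2 arcsin(0.3066) ≈ 35.7°.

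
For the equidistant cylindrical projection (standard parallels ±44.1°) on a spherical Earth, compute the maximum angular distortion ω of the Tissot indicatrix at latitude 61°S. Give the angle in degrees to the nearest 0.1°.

The equidistant cylindrical projection with φ₀ = 44.1° has h = 1 (meridians true) and k = cos φ₀ / cos φ along parallels.
At 61°: h = 1.000, k = 1.481; principal scales a = 1.481, b = 1.000.
sin(ω/2) = (a − b)/(a + b) = 0.4813/2.481 = 0.1940, so ω = 2 arcsin(0.1940) ≈ 22.4°.

22.4°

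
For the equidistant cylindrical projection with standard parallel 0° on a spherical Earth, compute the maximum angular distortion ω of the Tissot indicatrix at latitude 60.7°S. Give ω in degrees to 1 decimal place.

Plate carrée maps x = Rλ, y = Rφ. The meridian scale is h = 1 and the parallel scale is k = 1/cos φ = sec φ.
At 60.7°: h = 1.000, k = 2.043; principal scales a = 2.043, b = 1.000.
sin(ω/2) = (a − b)/(a + b) = 1.043/3.043 = 0.3428, so ω = 2 arcsin(0.3428) ≈ 40.1°.

40.1°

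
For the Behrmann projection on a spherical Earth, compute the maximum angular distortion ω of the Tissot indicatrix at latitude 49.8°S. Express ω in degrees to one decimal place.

33.2°

Behrmann is a cylindrical equal-area projection with standard parallels at ±30°. For cylindrical equal-area with standard parallel φ₀, h = cos φ / cos φ₀ and k = cos φ₀ / cos φ, so h·k = 1.
At 49.8°: h = 0.7453, k = 1.342; principal scales a = 1.342, b = 0.7453.
sin(ω/2) = (a − b)/(a + b) = 0.5964/2.087 = 0.2858, so ω = 2 arcsin(0.2858) ≈ 33.2°.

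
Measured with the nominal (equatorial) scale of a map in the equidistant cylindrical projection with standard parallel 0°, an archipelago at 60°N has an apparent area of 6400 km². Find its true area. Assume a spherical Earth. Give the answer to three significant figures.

3200 km²

In the plate carrée (x = Rλ, y = Rφ), meridians are true-scale (h = 1) and parallels are stretched by k = sec φ.
Areal scale = h·k = 1 × sec φ; at 60°, h = 1.000, k = 2.000, so h·k = 2.000.
True area = apparent / (areal scale) = 6400 / 2.000 ≈ 3200 km².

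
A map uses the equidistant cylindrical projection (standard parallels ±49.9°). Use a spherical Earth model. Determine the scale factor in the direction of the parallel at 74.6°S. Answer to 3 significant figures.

2.43

The equidistant cylindrical projection with φ₀ = 49.9° has h = 1 (meridians true) and k = cos φ₀ / cos φ along parallels.
k = cos 49.9° / cos 74.6° = 0.6441/0.2656 = 2.426.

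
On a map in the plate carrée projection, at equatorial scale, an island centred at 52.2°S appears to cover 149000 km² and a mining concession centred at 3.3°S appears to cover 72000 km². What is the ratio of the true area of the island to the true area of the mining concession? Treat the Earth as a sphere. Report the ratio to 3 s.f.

Plate carrée has h = 1 and k = sec φ, giving areal scale sec φ; true area = (apparent area) · cos φ.
True area of island: 149000 × cos(52.2°) = 149000 × 0.6129 = 91320 km².
True area of mining concession: 72000 × cos(3.3°) = 72000 × 0.9983 = 71880 km².
Ratio = 91320 / 71880 ≈ 1.27.

1.27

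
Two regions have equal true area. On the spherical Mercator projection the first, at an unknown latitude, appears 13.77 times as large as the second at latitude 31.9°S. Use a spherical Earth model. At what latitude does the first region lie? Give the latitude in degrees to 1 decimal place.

For equal true areas on Mercator, apparent areas scale as sec²φ, so the ratio is cos²φ₂ / cos²φ₁.
cos²φ₂ / cos²φ₁ = 13.77  ⇒  cos φ₁ = cos 31.9° / √13.77 = 0.8490/3.711 = 0.2288.
φ₁ = arccos(0.2288) ≈ 76.8°.

76.8°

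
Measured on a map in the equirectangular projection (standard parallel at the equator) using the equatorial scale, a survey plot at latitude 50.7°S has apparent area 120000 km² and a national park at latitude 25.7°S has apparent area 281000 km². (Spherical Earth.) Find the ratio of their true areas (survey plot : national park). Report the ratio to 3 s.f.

0.300

On the plate carrée, areal scale = h·k = 1 × sec φ, so true area = apparent × cos φ.
True area of survey plot: 120000 × cos(50.7°) = 120000 × 0.6334 = 76010 km².
True area of national park: 281000 × cos(25.7°) = 281000 × 0.9011 = 253200 km².
Ratio = 76010 / 253200 ≈ 0.300.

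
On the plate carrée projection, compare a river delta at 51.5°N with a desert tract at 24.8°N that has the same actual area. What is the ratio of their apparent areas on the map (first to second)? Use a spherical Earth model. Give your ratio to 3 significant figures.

For the equirectangular projection with φ₀ = 0 (plate carrée), h = 1 along meridians and k = sec φ along parallels.
Areal scale at 51.5°: h·k = 1.000 × 1.606 = 1.606.
Areal scale at 24.8°: h·k = 1.000 × 1.102 = 1.102.
Ratio = 1.606/1.102 ≈ 1.46.

1.46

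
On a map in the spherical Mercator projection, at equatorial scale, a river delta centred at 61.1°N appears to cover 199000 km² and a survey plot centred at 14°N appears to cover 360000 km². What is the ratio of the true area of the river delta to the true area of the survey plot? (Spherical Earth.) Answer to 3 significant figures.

0.137

Since Mercator area scale is 1/cos²φ, the true area equals the apparent area multiplied by cos²φ.
True area of river delta: 199000 × cos²(61.1°) = 199000 × 0.2336 = 46480 km².
True area of survey plot: 360000 × cos²(14°) = 360000 × 0.9415 = 338900 km².
Ratio = 46480 / 338900 ≈ 0.137.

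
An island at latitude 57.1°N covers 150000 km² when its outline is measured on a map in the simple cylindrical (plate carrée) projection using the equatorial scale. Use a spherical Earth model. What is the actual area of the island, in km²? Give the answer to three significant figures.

For the equirectangular projection with φ₀ = 0 (plate carrée), h = 1 along meridians and k = sec φ along parallels.
Areal scale = h·k = 1 × sec φ; at 57.1°, h = 1.000, k = 1.841, so h·k = 1.841.
True area = apparent / (areal scale) = 150000 / 1.841 ≈ 81500 km².

81500 km²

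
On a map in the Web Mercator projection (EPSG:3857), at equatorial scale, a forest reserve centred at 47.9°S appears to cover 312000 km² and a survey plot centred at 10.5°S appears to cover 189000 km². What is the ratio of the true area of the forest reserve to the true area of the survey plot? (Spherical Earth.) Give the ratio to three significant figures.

On Mercator the areal scale is sec²φ, so true area = apparent × cos²φ.
True area of forest reserve: 312000 × cos²(47.9°) = 312000 × 0.4495 = 140200 km².
True area of survey plot: 189000 × cos²(10.5°) = 189000 × 0.9668 = 182700 km².
Ratio = 140200 / 182700 ≈ 0.767.

0.767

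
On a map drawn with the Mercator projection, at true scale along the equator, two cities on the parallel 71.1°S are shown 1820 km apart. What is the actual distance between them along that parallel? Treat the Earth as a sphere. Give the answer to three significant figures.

The Mercator projection is conformal; its linear scale factor is the same in every direction and equals sec φ = 1/cos φ.
Along the parallel at 71.1°, map distances are exaggerated by k = sec 71.1° = 3.087.
True distance = 1820 / 3.087 = 1820 × cos 71.1° ≈ 590 km.

590 km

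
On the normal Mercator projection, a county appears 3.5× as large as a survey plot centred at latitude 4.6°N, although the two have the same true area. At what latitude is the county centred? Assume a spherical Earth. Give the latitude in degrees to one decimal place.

57.8°

On Mercator, (apparent₁)/(apparent₂) = sec²φ₁ / sec²φ₂ when true areas are equal.
cos²φ₂ / cos²φ₁ = 3.5  ⇒  cos φ₁ = cos 4.6° / √3.5 = 0.9968/1.871 = 0.5328.
φ₁ = arccos(0.5328) ≈ 57.8°.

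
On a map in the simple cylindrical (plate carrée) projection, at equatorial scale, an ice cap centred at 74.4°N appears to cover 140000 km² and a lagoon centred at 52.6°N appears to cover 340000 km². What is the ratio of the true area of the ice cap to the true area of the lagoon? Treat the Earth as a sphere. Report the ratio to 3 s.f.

0.182

On the plate carrée, areal scale = h·k = 1 × sec φ, so true area = apparent × cos φ.
True area of ice cap: 140000 × cos(74.4°) = 140000 × 0.2689 = 37650 km².
True area of lagoon: 340000 × cos(52.6°) = 340000 × 0.6074 = 206500 km².
Ratio = 37650 / 206500 ≈ 0.182.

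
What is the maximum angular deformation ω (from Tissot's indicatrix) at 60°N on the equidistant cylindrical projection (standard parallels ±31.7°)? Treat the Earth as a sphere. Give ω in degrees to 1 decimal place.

30.1°

The equidistant cylindrical projection with φ₀ = 31.7° has h = 1 (meridians true) and k = cos φ₀ / cos φ along parallels.
At 60°: h = 1.000, k = 1.702; principal scales a = 1.702, b = 1.000.
sin(ω/2) = (a − b)/(a + b) = 0.7016/2.702 = 0.2597, so ω = 2 arcsin(0.2597) ≈ 30.1°.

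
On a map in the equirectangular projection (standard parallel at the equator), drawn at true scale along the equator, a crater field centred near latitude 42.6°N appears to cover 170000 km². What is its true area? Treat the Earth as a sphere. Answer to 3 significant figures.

For the equirectangular projection with φ₀ = 0 (plate carrée), h = 1 along meridians and k = sec φ along parallels.
Areal scale = h·k = 1 × sec φ; at 42.6°, h = 1.000, k = 1.359, so h·k = 1.359.
True area = apparent / (areal scale) = 170000 / 1.359 ≈ 125000 km².

125000 km²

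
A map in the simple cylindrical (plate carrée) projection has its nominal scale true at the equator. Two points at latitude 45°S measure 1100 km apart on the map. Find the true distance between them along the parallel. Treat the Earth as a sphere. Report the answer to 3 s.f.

For the equirectangular projection with φ₀ = 0 (plate carrée), h = 1 along meridians and k = sec φ along parallels.
Along the parallel at 45°, map distances are exaggerated by k = sec 45° = 1.414.
True distance = 1100 / 1.414 = 1100 × cos 45° ≈ 778 km.

778 km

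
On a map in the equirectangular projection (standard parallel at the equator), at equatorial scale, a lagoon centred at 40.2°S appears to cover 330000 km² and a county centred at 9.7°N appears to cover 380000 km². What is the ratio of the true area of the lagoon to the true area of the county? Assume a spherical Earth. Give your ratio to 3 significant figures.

0.673

On the plate carrée, areal scale = h·k = 1 × sec φ, so true area = apparent × cos φ.
True area of lagoon: 330000 × cos(40.2°) = 330000 × 0.7638 = 252100 km².
True area of county: 380000 × cos(9.7°) = 380000 × 0.9857 = 374600 km².
Ratio = 252100 / 374600 ≈ 0.673.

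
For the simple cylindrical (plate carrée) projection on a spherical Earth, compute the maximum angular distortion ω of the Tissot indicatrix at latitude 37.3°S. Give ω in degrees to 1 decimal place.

13.1°

Plate carrée maps x = Rλ, y = Rφ. The meridian scale is h = 1 and the parallel scale is k = 1/cos φ = sec φ.
At 37.3°: h = 1.000, k = 1.257; principal scales a = 1.257, b = 1.000.
sin(ω/2) = (a − b)/(a + b) = 0.2571/2.257 = 0.1139, so ω = 2 arcsin(0.1139) ≈ 13.1°.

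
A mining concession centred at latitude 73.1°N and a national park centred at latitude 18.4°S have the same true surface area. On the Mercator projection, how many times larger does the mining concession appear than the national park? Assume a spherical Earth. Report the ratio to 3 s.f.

Mercator areal scale is sec²φ.
At 73.1°: sec²(73.1°) = 1/0.2907² = 11.83.
At 18.4°: sec²(18.4°) = 1/0.9489² = 1.111.
Ratio = 11.83/1.111 = cos²(18.4°)/cos²(73.1°) ≈ 10.7.

10.7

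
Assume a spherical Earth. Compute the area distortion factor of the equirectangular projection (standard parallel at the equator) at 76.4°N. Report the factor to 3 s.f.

For the equirectangular projection with φ₀ = 0 (plate carrée), h = 1 along meridians and k = sec φ along parallels.
Areal scale = h·k = 1 × sec φ; at 76.4°, h = 1.000, k = 4.253, so h·k = 4.253.

4.25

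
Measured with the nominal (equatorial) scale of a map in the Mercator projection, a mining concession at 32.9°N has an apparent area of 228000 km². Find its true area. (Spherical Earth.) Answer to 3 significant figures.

For Mercator, h = k = sec φ (a conformal cylindrical projection has a single point scale, 1/cos φ).
Areal scale = k² = sec²φ = 1/cos²(32.9°) = 1/0.8396² = 1.419.
True area = apparent / (areal scale) = 228000 / 1.419 ≈ 161000 km².

161000 km²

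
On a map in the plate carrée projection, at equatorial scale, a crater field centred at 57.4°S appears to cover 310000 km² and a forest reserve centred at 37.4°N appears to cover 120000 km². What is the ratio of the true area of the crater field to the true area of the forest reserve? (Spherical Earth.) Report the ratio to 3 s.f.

Plate carrée has h = 1 and k = sec φ, giving areal scale sec φ; true area = (apparent area) · cos φ.
True area of crater field: 310000 × cos(57.4°) = 310000 × 0.5388 = 167000 km².
True area of forest reserve: 120000 × cos(37.4°) = 120000 × 0.7944 = 95330 km².
Ratio = 167000 / 95330 ≈ 1.75.

1.75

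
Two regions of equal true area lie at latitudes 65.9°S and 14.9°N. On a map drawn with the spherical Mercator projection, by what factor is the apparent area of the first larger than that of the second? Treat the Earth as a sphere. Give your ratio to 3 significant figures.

5.60

Mercator areal scale is sec²φ.
At 65.9°: sec²(65.9°) = 1/0.4083² = 5.998.
At 14.9°: sec²(14.9°) = 1/0.9664² = 1.071.
Ratio = 5.998/1.071 = cos²(14.9°)/cos²(65.9°) ≈ 5.60.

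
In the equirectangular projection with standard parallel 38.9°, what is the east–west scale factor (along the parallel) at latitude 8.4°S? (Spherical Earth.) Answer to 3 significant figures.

0.787

In the equirectangular projection with standard parallel φ₀ = 38.9° (x = Rλ cos φ₀, y = Rφ), meridians are true-scale (h = 1) and the parallel scale is k = cos φ₀ / cos φ.
k = cos 38.9° / cos 8.4° = 0.7782/0.9893 = 0.7867.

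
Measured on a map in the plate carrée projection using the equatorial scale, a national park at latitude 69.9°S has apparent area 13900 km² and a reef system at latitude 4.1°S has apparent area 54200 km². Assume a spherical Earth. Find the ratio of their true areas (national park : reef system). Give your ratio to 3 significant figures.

0.0884

Plate carrée has h = 1 and k = sec φ, giving areal scale sec φ; true area = (apparent area) · cos φ.
True area of national park: 13900 × cos(69.9°) = 13900 × 0.3437 = 4777 km².
True area of reef system: 54200 × cos(4.1°) = 54200 × 0.9974 = 54060 km².
Ratio = 4777 / 54060 ≈ 0.0884.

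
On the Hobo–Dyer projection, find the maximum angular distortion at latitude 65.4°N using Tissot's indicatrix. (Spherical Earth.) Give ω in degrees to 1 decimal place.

69.3°

Hobo–Dyer is a cylindrical equal-area projection with standard parallels at ±37.5°. For cylindrical equal-area with standard parallel φ₀, h = cos φ / cos φ₀ and k = cos φ₀ / cos φ, so h·k = 1.
At 65.4°: h = 0.5247, k = 1.906; principal scales a = 1.906, b = 0.5247.
sin(ω/2) = (a − b)/(a + b) = 1.381/2.431 = 0.5682, so ω = 2 arcsin(0.5682) ≈ 69.3°.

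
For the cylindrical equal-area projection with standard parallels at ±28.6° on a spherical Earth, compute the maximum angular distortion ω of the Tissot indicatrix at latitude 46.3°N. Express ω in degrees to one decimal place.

27.2°

A cylindrical equal-area projection with standard parallel φ₀ has meridian scale h = cos φ / cos φ₀ and parallel scale k = cos φ₀ / cos φ (so areas are preserved, h·k = 1).
At 46.3°: h = 0.7869, k = 1.271; principal scales a = 1.271, b = 0.7869.
sin(ω/2) = (a − b)/(a + b) = 0.4839/2.058 = 0.2352, so ω = 2 arcsin(0.2352) ≈ 27.2°.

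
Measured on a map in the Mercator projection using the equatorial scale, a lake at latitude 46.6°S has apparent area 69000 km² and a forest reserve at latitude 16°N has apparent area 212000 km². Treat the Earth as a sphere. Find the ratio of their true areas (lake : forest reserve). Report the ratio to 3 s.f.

0.166

On Mercator the areal scale is sec²φ, so true area = apparent × cos²φ.
True area of lake: 69000 × cos²(46.6°) = 69000 × 0.4721 = 32570 km².
True area of forest reserve: 212000 × cos²(16°) = 212000 × 0.9240 = 195900 km².
Ratio = 32570 / 195900 ≈ 0.166.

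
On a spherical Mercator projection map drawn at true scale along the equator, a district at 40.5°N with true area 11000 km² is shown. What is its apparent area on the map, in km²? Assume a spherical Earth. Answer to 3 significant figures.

For Mercator, h = k = sec φ (a conformal cylindrical projection has a single point scale, 1/cos φ).
Areal scale = k² = sec²φ = 1/cos²(40.5°) = 1/0.7604² = 1.729.
Apparent area = 11000 × 1.729 ≈ 19000 km².

19000 km²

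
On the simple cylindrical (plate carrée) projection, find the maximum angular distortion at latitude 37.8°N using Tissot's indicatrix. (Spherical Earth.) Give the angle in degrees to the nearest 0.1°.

In the plate carrée (x = Rλ, y = Rφ), meridians are true-scale (h = 1) and parallels are stretched by k = sec φ.
At 37.8°: h = 1.000, k = 1.266; principal scales a = 1.266, b = 1.000.
sin(ω/2) = (a − b)/(a + b) = 0.2656/2.266 = 0.1172, so ω = 2 arcsin(0.1172) ≈ 13.5°.

13.5°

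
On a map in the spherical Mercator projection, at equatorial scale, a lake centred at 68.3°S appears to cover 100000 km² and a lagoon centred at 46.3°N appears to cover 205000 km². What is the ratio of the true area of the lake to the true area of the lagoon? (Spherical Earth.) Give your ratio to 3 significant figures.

Mercator's areal exaggeration is sec²φ; hence true area = (apparent area) · cos²φ.
True area of lake: 100000 × cos²(68.3°) = 100000 × 0.1367 = 13670 km².
True area of lagoon: 205000 × cos²(46.3°) = 205000 × 0.4773 = 97850 km².
Ratio = 13670 / 97850 ≈ 0.140.

0.140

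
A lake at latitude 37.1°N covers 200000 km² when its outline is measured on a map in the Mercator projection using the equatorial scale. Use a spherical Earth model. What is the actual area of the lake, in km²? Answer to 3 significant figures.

Mercator is conformal, so the point scale is isotropic: h = k = sec φ = 1/cos φ.
Areal scale = k² = sec²φ = 1/cos²(37.1°) = 1/0.7976² = 1.572.
True area = apparent / (areal scale) = 200000 / 1.572 ≈ 127000 km².

127000 km²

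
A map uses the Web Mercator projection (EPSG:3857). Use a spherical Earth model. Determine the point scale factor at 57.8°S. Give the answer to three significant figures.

For Mercator, h = k = sec φ (a conformal cylindrical projection has a single point scale, 1/cos φ).
k = 1/cos 57.8° = 1/0.5329 = 1.877.

1.88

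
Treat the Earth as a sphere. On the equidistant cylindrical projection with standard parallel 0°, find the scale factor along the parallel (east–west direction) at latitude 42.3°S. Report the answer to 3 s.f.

1.35

For the equirectangular projection with φ₀ = 0 (plate carrée), h = 1 along meridians and k = sec φ along parallels.
k = 1/cos 42.3° = 1/0.7396 = 1.352.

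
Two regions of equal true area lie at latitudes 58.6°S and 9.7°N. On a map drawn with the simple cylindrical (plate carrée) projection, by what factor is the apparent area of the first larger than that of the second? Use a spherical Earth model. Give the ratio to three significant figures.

For the equirectangular projection with φ₀ = 0 (plate carrée), h = 1 along meridians and k = sec φ along parallels.
Areal scale at 58.6°: h·k = 1.000 × 1.919 = 1.919.
Areal scale at 9.7°: h·k = 1.000 × 1.015 = 1.015.
Ratio = 1.919/1.015 ≈ 1.89.

1.89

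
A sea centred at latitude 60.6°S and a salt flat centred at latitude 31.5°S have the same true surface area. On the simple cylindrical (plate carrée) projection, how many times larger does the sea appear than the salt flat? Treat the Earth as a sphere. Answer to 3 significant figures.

1.74

Plate carrée maps x = Rλ, y = Rφ. The meridian scale is h = 1 and the parallel scale is k = 1/cos φ = sec φ.
Areal scale at 60.6°: h·k = 1.000 × 2.037 = 2.037.
Areal scale at 31.5°: h·k = 1.000 × 1.173 = 1.173.
Ratio = 2.037/1.173 ≈ 1.74.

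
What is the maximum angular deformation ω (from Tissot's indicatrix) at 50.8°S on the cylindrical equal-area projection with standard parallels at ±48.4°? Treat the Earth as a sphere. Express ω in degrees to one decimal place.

A cylindrical equal-area projection with standard parallel φ₀ has meridian scale h = cos φ / cos φ₀ and parallel scale k = cos φ₀ / cos φ (so areas are preserved, h·k = 1).
At 50.8°: h = 0.9520, k = 1.050; principal scales a = 1.050, b = 0.9520.
sin(ω/2) = (a − b)/(a + b) = 0.09851/2.002 = 0.04920, so ω = 2 arcsin(0.04920) ≈ 5.6°.

5.6°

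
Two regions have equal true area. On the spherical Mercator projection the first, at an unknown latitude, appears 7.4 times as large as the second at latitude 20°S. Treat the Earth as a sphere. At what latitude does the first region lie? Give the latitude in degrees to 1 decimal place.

69.8°

For equal true areas on Mercator, apparent areas scale as sec²φ, so the ratio is cos²φ₂ / cos²φ₁.
cos²φ₂ / cos²φ₁ = 7.4  ⇒  cos φ₁ = cos 20° / √7.4 = 0.9397/2.720 = 0.3454.
φ₁ = arccos(0.3454) ≈ 69.8°.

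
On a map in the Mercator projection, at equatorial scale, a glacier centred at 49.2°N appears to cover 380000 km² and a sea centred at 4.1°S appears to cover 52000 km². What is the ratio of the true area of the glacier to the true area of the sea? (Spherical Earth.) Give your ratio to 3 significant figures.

3.14

On Mercator the areal scale is sec²φ, so true area = apparent × cos²φ.
True area of glacier: 380000 × cos²(49.2°) = 380000 × 0.4270 = 162200 km².
True area of sea: 52000 × cos²(4.1°) = 52000 × 0.9949 = 51730 km².
Ratio = 162200 / 51730 ≈ 3.14.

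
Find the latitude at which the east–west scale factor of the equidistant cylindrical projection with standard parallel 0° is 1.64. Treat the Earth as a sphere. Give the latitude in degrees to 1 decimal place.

52.4°

Plate carrée: h = 1, k = sec φ along parallels.
sec φ = 1.64  ⇒  cos φ = 0.6098  ⇒  φ ≈ 52.4°.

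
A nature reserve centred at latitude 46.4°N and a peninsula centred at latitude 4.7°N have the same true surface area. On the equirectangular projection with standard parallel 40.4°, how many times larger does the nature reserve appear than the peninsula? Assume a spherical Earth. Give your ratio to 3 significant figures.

1.45

With standard parallel φ₀ = 40.4°, the equirectangular projection gives x = Rλ cos φ₀, y = Rφ, so h = 1 and k = cos 40.4° / cos φ.
Areal scale at 46.4°: h·k = 1.000 × 1.104 = 1.104.
Areal scale at 4.7°: h·k = 1.000 × 0.7641 = 0.7641.
Ratio = 1.104/0.7641 ≈ 1.45.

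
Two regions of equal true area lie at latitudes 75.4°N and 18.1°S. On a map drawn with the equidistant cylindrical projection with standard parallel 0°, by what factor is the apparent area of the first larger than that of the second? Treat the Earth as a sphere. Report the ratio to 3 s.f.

3.77

Plate carrée maps x = Rλ, y = Rφ. The meridian scale is h = 1 and the parallel scale is k = 1/cos φ = sec φ.
Areal scale at 75.4°: h·k = 1.000 × 3.967 = 3.967.
Areal scale at 18.1°: h·k = 1.000 × 1.052 = 1.052.
Ratio = 3.967/1.052 ≈ 3.77.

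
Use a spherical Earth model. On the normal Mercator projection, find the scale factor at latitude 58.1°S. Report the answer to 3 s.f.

Mercator is conformal, so the point scale is isotropic: h = k = sec φ = 1/cos φ.
k = 1/cos 58.1° = 1/0.5284 = 1.892.

1.89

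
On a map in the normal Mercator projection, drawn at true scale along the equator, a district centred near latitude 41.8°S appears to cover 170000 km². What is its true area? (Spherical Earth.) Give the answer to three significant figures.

Mercator is conformal, so the point scale is isotropic: h = k = sec φ = 1/cos φ.
Areal scale = k² = sec²φ = 1/cos²(41.8°) = 1/0.7455² = 1.799.
True area = apparent / (areal scale) = 170000 / 1.799 ≈ 94500 km².

94500 km²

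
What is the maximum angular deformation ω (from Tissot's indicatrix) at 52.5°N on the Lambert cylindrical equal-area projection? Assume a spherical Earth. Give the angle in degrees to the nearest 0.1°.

The Lambert cylindrical equal-area projection is the cylindrical equal-area projection with its standard parallel at the equator (φ₀ = 0). A cylindrical equal-area projection with standard parallel φ₀ has meridian scale h = cos φ / cos φ₀ and parallel scale k = cos φ₀ / cos φ (so areas are preserved, h·k = 1).
At 52.5°: h = 0.6088, k = 1.643; principal scales a = 1.643, b = 0.6088.
sin(ω/2) = (a − b)/(a + b) = 1.034/2.251 = 0.4592, so ω = 2 arcsin(0.4592) ≈ 54.7°.

54.7°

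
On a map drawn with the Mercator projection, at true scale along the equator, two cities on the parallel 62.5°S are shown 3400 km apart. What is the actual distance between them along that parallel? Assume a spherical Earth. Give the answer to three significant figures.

The Mercator projection is conformal; its linear scale factor is the same in every direction and equals sec φ = 1/cos φ.
Along the parallel at 62.5°, map distances are exaggerated by k = sec 62.5° = 2.166.
True distance = 3400 / 2.166 = 3400 × cos 62.5° ≈ 1570 km.

1570 km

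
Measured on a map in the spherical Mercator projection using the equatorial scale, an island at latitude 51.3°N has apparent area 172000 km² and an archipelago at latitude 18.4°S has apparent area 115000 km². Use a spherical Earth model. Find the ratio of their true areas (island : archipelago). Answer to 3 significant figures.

Since Mercator area scale is 1/cos²φ, the true area equals the apparent area multiplied by cos²φ.
True area of island: 172000 × cos²(51.3°) = 172000 × 0.3909 = 67240 km².
True area of archipelago: 115000 × cos²(18.4°) = 115000 × 0.9004 = 103500 km².
Ratio = 67240 / 103500 ≈ 0.649.

0.649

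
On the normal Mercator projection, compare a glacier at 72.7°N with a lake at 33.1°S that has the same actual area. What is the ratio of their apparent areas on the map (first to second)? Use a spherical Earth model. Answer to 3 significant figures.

7.94

Mercator areal scale is sec²φ.
At 72.7°: sec²(72.7°) = 1/0.2974² = 11.31.
At 33.1°: sec²(33.1°) = 1/0.8377² = 1.425.
Ratio = 11.31/1.425 = cos²(33.1°)/cos²(72.7°) ≈ 7.94.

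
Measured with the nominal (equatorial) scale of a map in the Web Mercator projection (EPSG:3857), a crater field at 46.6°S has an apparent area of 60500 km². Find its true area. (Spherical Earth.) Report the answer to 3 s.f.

The Mercator projection is conformal; its linear scale factor is the same in every direction and equals sec φ = 1/cos φ.
Areal scale = k² = sec²φ = 1/cos²(46.6°) = 1/0.6871² = 2.118.
True area = apparent / (areal scale) = 60500 / 2.118 ≈ 28600 km².

28600 km²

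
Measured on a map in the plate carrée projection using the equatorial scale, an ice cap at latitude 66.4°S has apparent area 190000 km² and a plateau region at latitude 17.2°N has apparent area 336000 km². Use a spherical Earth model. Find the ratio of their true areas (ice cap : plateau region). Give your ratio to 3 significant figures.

0.237

Plate carrée has h = 1 and k = sec φ, giving areal scale sec φ; true area = (apparent area) · cos φ.
True area of ice cap: 190000 × cos(66.4°) = 190000 × 0.4003 = 76070 km².
True area of plateau region: 336000 × cos(17.2°) = 336000 × 0.9553 = 321000 km².
Ratio = 76070 / 321000 ≈ 0.237.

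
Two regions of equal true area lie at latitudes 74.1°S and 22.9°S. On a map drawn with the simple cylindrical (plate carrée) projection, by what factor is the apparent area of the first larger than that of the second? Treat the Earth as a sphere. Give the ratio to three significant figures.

3.36

For the equirectangular projection with φ₀ = 0 (plate carrée), h = 1 along meridians and k = sec φ along parallels.
Areal scale at 74.1°: h·k = 1.000 × 3.650 = 3.650.
Areal scale at 22.9°: h·k = 1.000 × 1.086 = 1.086.
Ratio = 3.650/1.086 ≈ 3.36.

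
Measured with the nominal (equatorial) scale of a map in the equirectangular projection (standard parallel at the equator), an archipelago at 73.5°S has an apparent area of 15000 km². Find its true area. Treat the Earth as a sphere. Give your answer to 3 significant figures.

4260 km²

For the equirectangular projection with φ₀ = 0 (plate carrée), h = 1 along meridians and k = sec φ along parallels.
Areal scale = h·k = 1 × sec φ; at 73.5°, h = 1.000, k = 3.521, so h·k = 3.521.
True area = apparent / (areal scale) = 15000 / 3.521 ≈ 4260 km².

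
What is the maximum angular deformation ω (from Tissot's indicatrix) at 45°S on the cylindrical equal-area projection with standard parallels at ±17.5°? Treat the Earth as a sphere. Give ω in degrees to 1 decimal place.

For cylindrical equal-area with standard parallel φ₀, h = cos φ / cos φ₀ and k = cos φ₀ / cos φ, so h·k = 1.
At 45°: h = 0.7414, k = 1.349; principal scales a = 1.349, b = 0.7414.
sin(ω/2) = (a − b)/(a + b) = 0.6073/2.090 = 0.2906, so ω = 2 arcsin(0.2906) ≈ 33.8°.

33.8°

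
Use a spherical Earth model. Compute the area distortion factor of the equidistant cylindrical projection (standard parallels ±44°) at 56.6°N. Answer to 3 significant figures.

The equidistant cylindrical projection with φ₀ = 44° has h = 1 (meridians true) and k = cos φ₀ / cos φ along parallels.
Areal scale = h·k = 1 × cos φ₀ / cos φ; at 56.6°, h = 1.000, k = 1.307, so h·k = 1.307.

1.31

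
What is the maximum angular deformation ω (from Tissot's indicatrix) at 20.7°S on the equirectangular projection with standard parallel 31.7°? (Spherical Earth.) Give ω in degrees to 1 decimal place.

5.4°

With standard parallel φ₀ = 31.7°, the equirectangular projection gives x = Rλ cos φ₀, y = Rφ, so h = 1 and k = cos 31.7° / cos φ.
At 20.7°: h = 1.000, k = 0.9095; principal scales a = 1.000, b = 0.9095.
sin(ω/2) = (a − b)/(a + b) = 0.09047/1.910 = 0.04738, so ω = 2 arcsin(0.04738) ≈ 5.4°.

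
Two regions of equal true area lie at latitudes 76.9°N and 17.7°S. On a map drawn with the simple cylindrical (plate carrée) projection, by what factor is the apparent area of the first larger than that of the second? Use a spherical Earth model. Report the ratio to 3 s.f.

4.20

For the equirectangular projection with φ₀ = 0 (plate carrée), h = 1 along meridians and k = sec φ along parallels.
Areal scale at 76.9°: h·k = 1.000 × 4.412 = 4.412.
Areal scale at 17.7°: h·k = 1.000 × 1.050 = 1.050.
Ratio = 4.412/1.050 ≈ 4.20.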